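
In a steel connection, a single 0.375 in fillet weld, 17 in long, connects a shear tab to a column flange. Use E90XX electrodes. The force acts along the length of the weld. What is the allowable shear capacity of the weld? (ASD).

E90XX → F_EXX = 90 ksi.
Effective throat t_e = 0.707 × 0.375 = 0.2651 in.
Total length L = 17 in; A_we = 0.2651 × 17 = 4.507 in².
F_nw = 0.6 F_EXX = 0.6 × 90 = 54 ksi.
R_n = 54 × 4.507 = 243.4 kips; R_n/Ω = 243.4/2.0 = 121.7 kips.

R_n/Ω ≈ 122 kips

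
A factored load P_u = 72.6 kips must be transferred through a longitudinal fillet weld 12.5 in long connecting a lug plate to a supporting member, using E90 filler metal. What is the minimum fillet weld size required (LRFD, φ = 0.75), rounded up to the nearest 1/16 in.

w = 1/4 in

E90XX → F_EXX = 90 ksi.
Total weld length L = 12.5 in.
Required throat t_e = P_u / (φ × 0.6 F_EXX × L) = 72.6 / (0.75 × 0.6 × 90 × 12.5) = 0.1434 in.
Required leg w = t_e / 0.707 = 0.2028 in → use 1/4 in.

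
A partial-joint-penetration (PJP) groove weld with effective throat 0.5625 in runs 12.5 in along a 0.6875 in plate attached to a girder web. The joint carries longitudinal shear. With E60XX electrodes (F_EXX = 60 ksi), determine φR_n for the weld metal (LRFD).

φR_n ≈ 190 kip

Effective throat (given) t_e = 0.5625 in.
A_we = 0.5625 × 12.5 = 7.031 in².
F_nw = 0.6 F_EXX = 36 ksi.
φR_n = 0.75 × 36 × 7.031 = 189.8 kip.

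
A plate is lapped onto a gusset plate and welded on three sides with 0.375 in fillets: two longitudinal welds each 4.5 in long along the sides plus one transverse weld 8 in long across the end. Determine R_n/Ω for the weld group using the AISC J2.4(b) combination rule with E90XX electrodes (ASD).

E90XX → F_EXX = 90 ksi.
t_e = 0.707 × 0.375 = 0.2651 in.
R_nwl = 0.6 × 90 × 0.2651 × 9 = 128.9 kips (longitudinal, 2 welds).
R_nwt = 0.6 × 90 × 0.2651 × 8 = 114.5 kips (transverse, base value).
(i) R_nwl + R_nwt = 243.4 kips; (ii) 0.85 R_nwl + 1.5 R_nwt = 281.3 kips.
R_n = max = 281.3 kips [governs: (ii)]; R_n/Ω = 140.7 kips.

R_n/Ω ≈ 141 kips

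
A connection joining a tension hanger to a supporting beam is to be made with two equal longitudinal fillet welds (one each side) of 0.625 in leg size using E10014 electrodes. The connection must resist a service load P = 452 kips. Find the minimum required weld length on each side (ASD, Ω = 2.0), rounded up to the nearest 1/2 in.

L = 17.5 in on each side

E100XX → F_EXX = 100 ksi.
Throat t_e = 0.707 × 0.625 = 0.4419 in.
r_n/Ω = (0.6 × 100 × 0.4419) / 2.0 = 13.26 kip/in.
L_req = P / (r_n/Ω) = 452 / 13.26 = 34.1 in total.
Per side: 34.1 / 2 = 17.05 in.
Round up → use L = 17.5 in on each side.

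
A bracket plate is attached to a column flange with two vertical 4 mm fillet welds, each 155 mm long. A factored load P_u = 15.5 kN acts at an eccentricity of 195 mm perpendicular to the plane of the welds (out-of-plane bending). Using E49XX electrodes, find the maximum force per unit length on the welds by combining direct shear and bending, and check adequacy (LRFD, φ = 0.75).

E49XX → F_EXX = 490 MPa.
L_w = 2 × 155 = 310 mm; section modulus (unit throat) S = 2 × L²/6 = 8008 mm².
Direct shear f_v = P/L_w = 15.5×10³/310 = 50 N/mm.
Moment M = P × e = 15.5×10³ × 195 = 3022500 N·mm; bending f_b = M/S = 377.4 N/mm.
f_max = √(f_v² + f_b²) = √(50² + 377.4²) = 380.7 N/mm.
φr_n = 0.75 × 0.6 × 490 × (0.707 × 4) = 623.6 N/mm → adequate.

f_max ≈ 381 N/mm; adequate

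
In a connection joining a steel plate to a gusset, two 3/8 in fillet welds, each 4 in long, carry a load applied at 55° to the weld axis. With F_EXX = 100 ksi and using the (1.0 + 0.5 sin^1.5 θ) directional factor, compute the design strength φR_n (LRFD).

φR_n ≈ 131 kips

t_e = 0.707 × 0.375 = 0.2651 in; A_we = 0.2651 × 8 = 2.121 in².
Directional factor: 1.0 + 0.5 sin^1.5(55°) = 1.371.
F_nw = 0.6 × 100 × 1.371 = 82.24 ksi.
φR_n = 0.75 × 82.24 × 2.121 = 130.8 kips.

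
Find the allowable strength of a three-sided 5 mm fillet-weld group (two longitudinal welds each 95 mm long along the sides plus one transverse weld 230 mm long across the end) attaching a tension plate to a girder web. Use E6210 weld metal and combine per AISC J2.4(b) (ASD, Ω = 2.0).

R_n/Ω ≈ 333 kN

E62XX → F_EXX = 620 MPa.
t_e = 0.707 × 5 = 3.535 mm.
R_nwl = 0.6 × 620 × 3.535 × 190 × 10⁻³ = 249.9 kN (longitudinal, 2 welds).
R_nwt = 0.6 × 620 × 3.535 × 230 × 10⁻³ = 302.5 kN (transverse, base value).
(i) R_nwl + R_nwt = 552.3 kN; (ii) 0.85 R_nwl + 1.5 R_nwt = 666.1 kN.
R_n = max = 666.1 kN [governs: (ii)]; R_n/Ω = 333 kN.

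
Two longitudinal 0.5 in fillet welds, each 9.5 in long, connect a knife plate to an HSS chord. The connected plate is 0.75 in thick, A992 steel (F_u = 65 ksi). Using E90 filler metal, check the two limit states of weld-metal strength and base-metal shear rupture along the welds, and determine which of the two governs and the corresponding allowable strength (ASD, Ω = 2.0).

R_n/Ω ≈ 181 kip (weld metal governs)

E90XX → F_EXX = 90 ksi.
t_e = 0.707 × 0.5 = 0.3535 in; L = 19 in.
Weld metal: R_n/Ω = (1/2.0) × 0.6 × 90 × 0.3535 × 19 = 181.3 kip.
Base metal (shear rupture): R_n/Ω = (1/2.0) × 0.6 × 65 × 0.75 × 19 = 277.9 kip.
Governing: weld metal.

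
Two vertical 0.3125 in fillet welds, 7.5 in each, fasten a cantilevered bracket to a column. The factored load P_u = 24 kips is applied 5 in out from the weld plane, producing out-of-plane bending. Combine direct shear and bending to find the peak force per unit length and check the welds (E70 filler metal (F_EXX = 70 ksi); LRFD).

f_max ≈ 6.6 kip/in; adequate

L_w = 2 × 7.5 = 15 in; section modulus (unit throat) S = 2 × L²/6 = 18.75 in².
Direct shear f_v = P/L_w = 24/15 = 1.6 kip/in.
Moment M = P × e = 24 × 5 = 120 kip·in; bending f_b = M/S = 6.4 kip/in.
f_max = √(f_v² + f_b²) = √(1.6² + 6.4²) = 6.597 kip/in.
φr_n = 0.75 × 0.6 × 70 × (0.707 × 0.3125) = 6.96 kip/in → adequate.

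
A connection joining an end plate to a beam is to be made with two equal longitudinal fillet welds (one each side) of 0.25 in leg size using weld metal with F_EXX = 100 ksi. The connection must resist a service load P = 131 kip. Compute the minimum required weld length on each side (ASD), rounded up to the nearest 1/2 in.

L = 12.5 in on each side

Throat t_e = 0.707 × 0.25 = 0.1767 in.
r_n/Ω = (0.6 × 100 × 0.1767) / 2.0 = 5.302 kip/in.
L_req = P / (r_n/Ω) = 131 / 5.302 = 24.71 in total.
Per side: 24.71 / 2 = 12.35 in.
Round up → use L = 12.5 in on each side.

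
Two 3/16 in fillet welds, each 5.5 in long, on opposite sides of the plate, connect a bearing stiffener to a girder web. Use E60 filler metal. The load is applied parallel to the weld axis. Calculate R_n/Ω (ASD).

R_n/Ω ≈ 26.2 kip

E60XX → F_EXX = 60 ksi.
Effective throat t_e = 0.707 × 0.1875 = 0.1326 in.
Total length L = 11 in; A_we = 0.1326 × 11 = 1.458 in².
F_nw = 0.6 F_EXX = 0.6 × 60 = 36 ksi.
R_n = 36 × 1.458 = 52.49 kip; R_n/Ω = 52.49/2.0 = 26.25 kip.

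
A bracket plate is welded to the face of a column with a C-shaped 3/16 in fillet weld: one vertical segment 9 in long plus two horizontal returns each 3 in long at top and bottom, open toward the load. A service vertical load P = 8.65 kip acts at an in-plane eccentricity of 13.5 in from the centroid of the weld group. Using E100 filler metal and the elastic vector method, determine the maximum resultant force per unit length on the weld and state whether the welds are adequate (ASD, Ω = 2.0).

f_max ≈ 3.37 kip/in; adequate

E100XX → F_EXX = 100 ksi.
Total weld length L_w = 15 in. Treat welds as unit-width lines.
Centroid: x̄ = 2×3×1.5 / 15 = 0.6 in from the vertical weld.
Polar moment about centroid: J = I_x + I_y = [9³/12 + 2×3×4.5²] + [9×0.6² + 2(3³/12 + 3×0.9²)] = 194.8 in³.
Direct shear f_v = P/L_w = 8.65 / 15 = 0.5767 kip/in (vertical).
Torsion M = P·e = 8.65 × 13.5 = 116.78 kip·in.
Critical point at (x, y) = (2.4, 4.5) from centroid. f_tx = M·y/J = 2.697 kip/in; f_ty = M·x/J = 1.438 kip/in.
Resultant f_max = √[f_tx² + (f_v + f_ty)²] = √[2.697² + (0.5767 + 1.438)²] = 3.367 kip/in.
Capacity per unit length: r_n/Ω = (1/2.0) × 0.6 × 100 × (0.707 × 0.1875) = 3.977 kip/in.
3.367 ≤ 3.977 → adequate.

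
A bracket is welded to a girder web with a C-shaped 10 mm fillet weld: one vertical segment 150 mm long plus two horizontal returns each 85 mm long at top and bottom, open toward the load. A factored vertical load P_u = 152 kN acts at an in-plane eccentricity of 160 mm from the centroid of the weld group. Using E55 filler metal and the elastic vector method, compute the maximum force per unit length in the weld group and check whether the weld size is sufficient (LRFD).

f_max ≈ 1940 N/mm; NOT adequate

E55XX → F_EXX = 550 MPa.
Total weld length L_w = 320 mm. Treat welds as unit-width lines.
Centroid: x̄ = 2×85×42.5 / 320 = 22.58 mm from the vertical weld.
Polar moment about centroid: J = I_x + I_y = [150³/12 + 2×85×75²] + [150×22.58² + 2(85³/12 + 85×19.92²)] = 1484000 mm³.
Direct shear f_v = P/L_w = 152×10³ / 320 = 475 N/mm (vertical).
Torsion M = P·e = 152×10³ × 160 = 24320000 N·mm.
Critical point at (x, y) = (62.42, 75) from centroid. f_tx = M·y/J = 1229 N/mm; f_ty = M·x/J = 1023 N/mm.
Resultant f_max = √[f_tx² + (f_v + f_ty)²] = √[1229² + (475 + 1023)²] = 1938 N/mm.
Capacity per unit length: φr_n = 0.75 × 0.6 × 550 × (0.707 × 10) = 1750 N/mm.
1938 > 1750 → NOT adequate.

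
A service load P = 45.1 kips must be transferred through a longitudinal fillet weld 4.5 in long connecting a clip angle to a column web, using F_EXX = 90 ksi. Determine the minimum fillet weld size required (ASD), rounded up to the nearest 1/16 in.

w = 9/16 in

Total weld length L = 4.5 in.
Required throat t_e = P × Ω / (0.6 F_EXX × L) = 45.1 × 2.0 / (0.6 × 90 × 4.5) = 0.3712 in.
Required leg w = t_e / 0.707 = 0.525 in → use 9/16 in.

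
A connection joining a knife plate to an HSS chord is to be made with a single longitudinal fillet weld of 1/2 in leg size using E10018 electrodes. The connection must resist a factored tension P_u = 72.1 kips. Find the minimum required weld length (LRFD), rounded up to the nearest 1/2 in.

E100XX → F_EXX = 100 ksi.
Throat t_e = 0.707 × 0.5 = 0.3535 in.
φr_n = 0.75 × 0.6 × 100 × 0.3535 = 15.91 kips/in.
L_req = P_u / φr_n = 72.1 / 15.91 = 4.532 in total.
Round up → use L = 5 in.

L = 5 in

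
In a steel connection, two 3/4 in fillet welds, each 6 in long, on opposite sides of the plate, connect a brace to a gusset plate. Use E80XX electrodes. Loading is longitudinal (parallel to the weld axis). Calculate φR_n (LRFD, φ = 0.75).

E80XX → F_EXX = 80 ksi.
Effective throat t_e = 0.707 × 0.75 = 0.5302 in.
Total length L = 12 in; A_we = 0.5302 × 12 = 6.363 in².
F_nw = 0.6 F_EXX = 0.6 × 80 = 48 ksi.
φR_n = 0.75 × 48 × 6.363 = 229.1 kip.

φR_n ≈ 229 kip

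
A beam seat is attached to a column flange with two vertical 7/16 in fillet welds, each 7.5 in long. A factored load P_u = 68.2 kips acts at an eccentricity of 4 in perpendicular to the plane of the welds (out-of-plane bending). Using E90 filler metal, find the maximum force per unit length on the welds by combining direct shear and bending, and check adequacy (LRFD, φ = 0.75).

f_max ≈ 15.2 kip/in; NOT adequate

E90XX → F_EXX = 90 ksi.
L_w = 2 × 7.5 = 15 in; section modulus (unit throat) S = 2 × L²/6 = 18.75 in².
Direct shear f_v = P/L_w = 68.2/15 = 4.547 kip/in.
Moment M = P × e = 68.2 × 4 = 272.8 kip·in; bending f_b = M/S = 14.55 kip/in.
f_max = √(f_v² + f_b²) = √(4.547² + 14.55²) = 15.24 kip/in.
φr_n = 0.75 × 0.6 × 90 × (0.707 × 0.4375) = 12.53 kip/in → NOT adequate.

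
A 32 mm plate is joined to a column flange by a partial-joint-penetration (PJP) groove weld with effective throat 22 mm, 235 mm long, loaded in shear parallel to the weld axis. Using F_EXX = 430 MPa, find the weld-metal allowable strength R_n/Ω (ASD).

R_n/Ω ≈ 667 kN

Effective throat (given) t_e = 22 mm.
A_we = 22 × 235 = 5170 mm².
F_nw = 0.6 F_EXX = 258 MPa.
R_n/Ω = (258 × 5170) / 2.0 × 10⁻³ = 666.9 kN.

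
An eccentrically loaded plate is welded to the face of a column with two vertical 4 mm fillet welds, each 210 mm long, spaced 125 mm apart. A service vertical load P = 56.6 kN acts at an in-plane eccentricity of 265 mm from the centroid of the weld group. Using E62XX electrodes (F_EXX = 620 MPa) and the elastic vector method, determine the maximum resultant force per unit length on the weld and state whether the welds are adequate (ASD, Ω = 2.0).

Total weld length L_w = 420 mm. Treat welds as unit-width lines.
Polar moment about centroid: J = 2[d³/12 + d(b/2)²] = 2[210³/12 + 210×62.5²] = 3184000 mm³.
Direct shear f_v = P/L_w = 56.6×10³ / 420 = 134.8 N/mm (vertical).
Torsion M = P·e = 56.6×10³ × 265 = 14999000 N·mm.
Critical point at (x, y) = (62.5, 105) from centroid. f_tx = M·y/J = 494.6 N/mm; f_ty = M·x/J = 294.4 N/mm.
Resultant f_max = √[f_tx² + (f_v + f_ty)²] = √[494.6² + (134.8 + 294.4)²] = 654.8 N/mm.
Capacity per unit length: r_n/Ω = (1/2.0) × 0.6 × 620 × (0.707 × 4) = 526 N/mm.
654.8 > 526 → NOT adequate.

f_max ≈ 655 N/mm; NOT adequate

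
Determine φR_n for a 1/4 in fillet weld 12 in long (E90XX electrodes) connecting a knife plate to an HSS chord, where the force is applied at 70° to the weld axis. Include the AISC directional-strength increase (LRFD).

E90XX → F_EXX = 90 ksi.
t_e = 0.707 × 0.25 = 0.1767 in; A_we = 0.1767 × 12 = 2.121 in².
Directional factor: 1.0 + 0.5 sin^1.5(70°) = 1.455.
F_nw = 0.6 × 90 × 1.455 = 78.59 ksi.
φR_n = 0.75 × 78.59 × 2.121 = 125 kip.

φR_n ≈ 125 kip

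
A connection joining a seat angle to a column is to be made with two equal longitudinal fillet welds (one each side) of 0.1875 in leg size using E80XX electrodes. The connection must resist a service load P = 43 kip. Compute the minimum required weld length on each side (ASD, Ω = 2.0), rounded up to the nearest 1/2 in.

E80XX → F_EXX = 80 ksi.
Throat t_e = 0.707 × 0.1875 = 0.1326 in.
r_n/Ω = (0.6 × 80 × 0.1326) / 2.0 = 3.181 kip/in.
L_req = P / (r_n/Ω) = 43 / 3.181 = 13.52 in total.
Per side: 13.52 / 2 = 6.758 in.
Round up → use L = 7 in on each side.

L = 7 in on each side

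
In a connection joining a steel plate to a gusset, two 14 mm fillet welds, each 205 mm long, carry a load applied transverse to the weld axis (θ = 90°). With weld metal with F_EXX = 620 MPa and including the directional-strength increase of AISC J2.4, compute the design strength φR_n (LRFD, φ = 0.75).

t_e = 0.707 × 14 = 9.898 mm; A_we = 9.898 × 410 = 4058 mm².
Directional factor: 1.0 + 0.5 sin^1.5(90°) = 1.5.
F_nw = 0.6 × 620 × 1.5 = 558 MPa.
φR_n = 0.75 × 558 × 4058 × 10⁻³ = 1698 kN.

φR_n ≈ 1700 kN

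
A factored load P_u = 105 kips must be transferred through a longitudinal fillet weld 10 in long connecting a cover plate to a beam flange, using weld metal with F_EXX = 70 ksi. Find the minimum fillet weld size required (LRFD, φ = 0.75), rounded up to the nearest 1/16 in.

w = 1/2 in

Total weld length L = 10 in.
Required throat t_e = P_u / (φ × 0.6 F_EXX × L) = 105 / (0.75 × 0.6 × 70 × 10) = 0.3333 in.
Required leg w = t_e / 0.707 = 0.4715 in → use 1/2 in.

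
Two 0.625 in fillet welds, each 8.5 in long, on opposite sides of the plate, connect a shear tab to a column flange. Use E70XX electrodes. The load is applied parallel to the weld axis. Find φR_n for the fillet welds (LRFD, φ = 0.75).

φR_n ≈ 237 kip

E70XX → F_EXX = 70 ksi.
Effective throat t_e = 0.707 × 0.625 = 0.4419 in.
Total length L = 17 in; A_we = 0.4419 × 17 = 7.512 in².
F_nw = 0.6 F_EXX = 0.6 × 70 = 42 ksi.
φR_n = 0.75 × 42 × 7.512 = 236.6 kip.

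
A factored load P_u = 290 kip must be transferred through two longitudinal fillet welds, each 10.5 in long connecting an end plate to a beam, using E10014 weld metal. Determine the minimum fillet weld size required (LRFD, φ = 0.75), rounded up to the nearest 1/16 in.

w = 7/16 in

E100XX → F_EXX = 100 ksi.
Total weld length L = 21 in.
Required throat t_e = P_u / (φ × 0.6 F_EXX × L) = 290 / (0.75 × 0.6 × 100 × 21) = 0.3069 in.
Required leg w = t_e / 0.707 = 0.4341 in → use 7/16 in.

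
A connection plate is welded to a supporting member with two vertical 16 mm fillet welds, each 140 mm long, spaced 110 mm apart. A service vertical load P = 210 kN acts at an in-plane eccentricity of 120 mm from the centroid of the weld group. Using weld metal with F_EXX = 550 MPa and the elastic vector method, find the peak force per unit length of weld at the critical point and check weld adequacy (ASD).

Total weld length L_w = 280 mm. Treat welds as unit-width lines.
Polar moment about centroid: J = 2[d³/12 + d(b/2)²] = 2[140³/12 + 140×55²] = 1304000 mm³.
Direct shear f_v = P/L_w = 210×10³ / 280 = 750 N/mm (vertical).
Torsion M = P·e = 210×10³ × 120 = 25200000 N·mm.
Critical point at (x, y) = (55, 70) from centroid. f_tx = M·y/J = 1352 N/mm; f_ty = M·x/J = 1063 N/mm.
Resultant f_max = √[f_tx² + (f_v + f_ty)²] = √[1352² + (750 + 1063)²] = 2262 N/mm.
Capacity per unit length: r_n/Ω = (1/2.0) × 0.6 × 550 × (0.707 × 16) = 1866 N/mm.
2262 > 1866 → NOT adequate.

f_max ≈ 2260 N/mm; NOT adequate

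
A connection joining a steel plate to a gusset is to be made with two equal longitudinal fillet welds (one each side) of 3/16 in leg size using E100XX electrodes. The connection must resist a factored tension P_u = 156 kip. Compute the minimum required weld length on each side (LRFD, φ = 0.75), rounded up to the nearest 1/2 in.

L = 13.5 in on each side

E100XX → F_EXX = 100 ksi.
Throat t_e = 0.707 × 0.1875 = 0.1326 in.
φr_n = 0.75 × 0.6 × 100 × 0.1326 = 5.965 kip/in.
L_req = P_u / φr_n = 156 / 5.965 = 26.15 in total.
Per side: 26.15 / 2 = 13.08 in.
Round up → use L = 13.5 in on each side.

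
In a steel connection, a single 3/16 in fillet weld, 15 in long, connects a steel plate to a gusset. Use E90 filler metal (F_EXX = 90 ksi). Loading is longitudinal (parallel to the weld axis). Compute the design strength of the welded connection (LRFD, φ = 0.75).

Effective throat t_e = 0.707 × 0.1875 = 0.1326 in.
Total length L = 15 in; A_we = 0.1326 × 15 = 1.988 in².
F_nw = 0.6 F_EXX = 0.6 × 90 = 54 ksi.
φR_n = 0.75 × 54 × 1.988 = 80.53 kips.

φR_n ≈ 80.5 kips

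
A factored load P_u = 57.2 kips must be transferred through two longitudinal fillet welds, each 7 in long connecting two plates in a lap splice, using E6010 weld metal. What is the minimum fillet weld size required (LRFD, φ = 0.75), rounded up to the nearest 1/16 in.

E60XX → F_EXX = 60 ksi.
Total weld length L = 14 in.
Required throat t_e = P_u / (φ × 0.6 F_EXX × L) = 57.2 / (0.75 × 0.6 × 60 × 14) = 0.1513 in.
Required leg w = t_e / 0.707 = 0.214 in → use 1/4 in.

w = 1/4 in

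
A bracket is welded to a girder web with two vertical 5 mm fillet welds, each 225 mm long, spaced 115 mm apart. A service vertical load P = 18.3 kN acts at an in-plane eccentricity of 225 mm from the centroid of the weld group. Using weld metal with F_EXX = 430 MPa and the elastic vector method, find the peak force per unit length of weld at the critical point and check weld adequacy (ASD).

f_max ≈ 176 N/mm; adequate

Total weld length L_w = 450 mm. Treat welds as unit-width lines.
Polar moment about centroid: J = 2[d³/12 + d(b/2)²] = 2[225³/12 + 225×57.5²] = 3386000 mm³.
Direct shear f_v = P/L_w = 18.3×10³ / 450 = 40.67 N/mm (vertical).
Torsion M = P·e = 18.3×10³ × 225 = 4117500 N·mm.
Critical point at (x, y) = (57.5, 112.5) from centroid. f_tx = M·y/J = 136.8 N/mm; f_ty = M·x/J = 69.92 N/mm.
Resultant f_max = √[f_tx² + (f_v + f_ty)²] = √[136.8² + (40.67 + 69.92)²] = 175.9 N/mm.
Capacity per unit length: r_n/Ω = (1/2.0) × 0.6 × 430 × (0.707 × 5) = 456 N/mm.
175.9 ≤ 456 → adequate.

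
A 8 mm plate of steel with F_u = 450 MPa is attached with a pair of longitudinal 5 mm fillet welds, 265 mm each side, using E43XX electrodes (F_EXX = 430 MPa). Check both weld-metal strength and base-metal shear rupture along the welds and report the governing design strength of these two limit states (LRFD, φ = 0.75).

t_e = 0.707 × 5 = 3.535 mm; L = 530 mm.
Weld metal: φR_n = 0.75 × 0.6 × 430 × 3.535 × 530 × 10⁻³ = 362.5 kN.
Base metal (shear rupture): φR_n = 0.75 × 0.6 × 450 × 8 × 530 × 10⁻³ = 858.6 kN.
Governing: weld metal.

φR_n ≈ 363 kN (weld metal governs)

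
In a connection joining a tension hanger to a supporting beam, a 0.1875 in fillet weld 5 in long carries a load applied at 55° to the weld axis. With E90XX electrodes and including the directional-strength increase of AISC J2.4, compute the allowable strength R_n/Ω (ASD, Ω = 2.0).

E90XX → F_EXX = 90 ksi.
t_e = 0.707 × 0.1875 = 0.1326 in; A_we = 0.1326 × 5 = 0.6628 in².
Directional factor: 1.0 + 0.5 sin^1.5(55°) = 1.371.
F_nw = 0.6 × 90 × 1.371 = 74.02 ksi.
R_n/Ω = (74.02 × 0.6628) / 2.0 = 24.53 kips.

R_n/Ω ≈ 24.5 kips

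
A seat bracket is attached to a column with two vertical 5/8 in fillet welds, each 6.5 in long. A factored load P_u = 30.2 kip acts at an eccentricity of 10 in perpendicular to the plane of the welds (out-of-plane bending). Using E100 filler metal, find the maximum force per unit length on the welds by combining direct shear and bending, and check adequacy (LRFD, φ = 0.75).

E100XX → F_EXX = 100 ksi.
L_w = 2 × 6.5 = 13 in; section modulus (unit throat) S = 2 × L²/6 = 14.08 in².
Direct shear f_v = P/L_w = 30.2/13 = 2.323 kip/in.
Moment M = P × e = 30.2 × 10 = 302 kip·in; bending f_b = M/S = 21.44 kip/in.
f_max = √(f_v² + f_b²) = √(2.323² + 21.44²) = 21.57 kip/in.
φr_n = 0.75 × 0.6 × 100 × (0.707 × 0.625) = 19.88 kip/in → NOT adequate.

f_max ≈ 21.6 kip/in; NOT adequate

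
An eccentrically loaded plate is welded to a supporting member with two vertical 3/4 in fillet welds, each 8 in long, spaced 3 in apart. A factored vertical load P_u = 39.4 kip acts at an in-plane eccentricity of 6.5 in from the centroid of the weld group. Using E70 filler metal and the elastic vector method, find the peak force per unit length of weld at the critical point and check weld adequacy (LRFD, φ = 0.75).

f_max ≈ 10.1 kip/in; adequate

E70XX → F_EXX = 70 ksi.
Total weld length L_w = 16 in. Treat welds as unit-width lines.
Polar moment about centroid: J = 2[d³/12 + d(b/2)²] = 2[8³/12 + 8×1.5²] = 121.3 in³.
Direct shear f_v = P/L_w = 39.4 / 16 = 2.462 kip/in (vertical).
Torsion M = P·e = 39.4 × 6.5 = 256.1 kip·in.
Critical point at (x, y) = (1.5, 4) from centroid. f_tx = M·y/J = 8.443 kip/in; f_ty = M·x/J = 3.166 kip/in.
Resultant f_max = √[f_tx² + (f_v + f_ty)²] = √[8.443² + (2.462 + 3.166)²] = 10.15 kip/in.
Capacity per unit length: φr_n = 0.75 × 0.6 × 70 × (0.707 × 0.75) = 16.7 kip/in.
10.15 ≤ 16.7 → adequate.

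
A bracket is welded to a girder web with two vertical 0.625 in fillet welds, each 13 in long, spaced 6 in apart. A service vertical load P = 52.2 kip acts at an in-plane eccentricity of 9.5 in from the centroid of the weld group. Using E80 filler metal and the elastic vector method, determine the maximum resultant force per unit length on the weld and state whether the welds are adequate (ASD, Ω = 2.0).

E80XX → F_EXX = 80 ksi.
Total weld length L_w = 26 in. Treat welds as unit-width lines.
Polar moment about centroid: J = 2[d³/12 + d(b/2)²] = 2[13³/12 + 13×3²] = 600.2 in³.
Direct shear f_v = P/L_w = 52.2 / 26 = 2.008 kip/in (vertical).
Torsion M = P·e = 52.2 × 9.5 = 495.9 kip·in.
Critical point at (x, y) = (3, 6.5) from centroid. f_tx = M·y/J = 5.371 kip/in; f_ty = M·x/J = 2.479 kip/in.
Resultant f_max = √[f_tx² + (f_v + f_ty)²] = √[5.371² + (2.008 + 2.479)²] = 6.998 kip/in.
Capacity per unit length: r_n/Ω = (1/2.0) × 0.6 × 80 × (0.707 × 0.625) = 10.6 kip/in.
6.998 ≤ 10.6 → adequate.

f_max ≈ 7 kip/in; adequate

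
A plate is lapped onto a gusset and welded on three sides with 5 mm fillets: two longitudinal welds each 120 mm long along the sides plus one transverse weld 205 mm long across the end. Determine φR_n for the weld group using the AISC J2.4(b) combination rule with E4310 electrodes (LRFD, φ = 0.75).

E43XX → F_EXX = 430 MPa.
t_e = 0.707 × 5 = 3.535 mm.
R_nwl = 0.6 × 430 × 3.535 × 240 × 10⁻³ = 218.9 kN (longitudinal, 2 welds).
R_nwt = 0.6 × 430 × 3.535 × 205 × 10⁻³ = 187 kN (transverse, base value).
(i) R_nwl + R_nwt = 405.9 kN; (ii) 0.85 R_nwl + 1.5 R_nwt = 466.5 kN.
R_n = max = 466.5 kN [governs: (ii)]; φR_n = 349.9 kN.

φR_n ≈ 350 kN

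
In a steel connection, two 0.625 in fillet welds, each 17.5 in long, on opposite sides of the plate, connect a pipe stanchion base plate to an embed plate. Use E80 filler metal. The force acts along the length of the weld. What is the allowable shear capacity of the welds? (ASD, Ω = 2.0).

E80XX → F_EXX = 80 ksi.
Effective throat t_e = 0.707 × 0.625 = 0.4419 in.
Total length L = 35 in; A_we = 0.4419 × 35 = 15.47 in².
F_nw = 0.6 F_EXX = 0.6 × 80 = 48 ksi.
R_n = 48 × 15.47 = 742.3 kip; R_n/Ω = 742.3/2.0 = 371.2 kip.

R_n/Ω ≈ 371 kip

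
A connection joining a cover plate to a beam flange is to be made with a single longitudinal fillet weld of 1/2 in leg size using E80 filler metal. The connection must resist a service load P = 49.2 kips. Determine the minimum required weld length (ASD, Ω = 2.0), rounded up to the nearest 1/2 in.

E80XX → F_EXX = 80 ksi.
Throat t_e = 0.707 × 0.5 = 0.3535 in.
r_n/Ω = (0.6 × 80 × 0.3535) / 2.0 = 8.484 kip/in.
L_req = P / (r_n/Ω) = 49.2 / 8.484 = 5.799 in total.
Round up → use L = 6 in.

L = 6 in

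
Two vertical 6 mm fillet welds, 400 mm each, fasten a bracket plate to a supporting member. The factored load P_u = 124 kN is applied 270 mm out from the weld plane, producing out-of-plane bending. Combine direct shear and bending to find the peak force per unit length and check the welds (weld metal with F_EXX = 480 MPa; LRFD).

L_w = 2 × 400 = 800 mm; section modulus (unit throat) S = 2 × L²/6 = 53330 mm².
Direct shear f_v = P/L_w = 124×10³/800 = 155 N/mm.
Moment M = P × e = 124×10³ × 270 = 33480000 N·mm; bending f_b = M/S = 627.8 N/mm.
f_max = √(f_v² + f_b²) = √(155² + 627.8²) = 646.6 N/mm.
φr_n = 0.75 × 0.6 × 480 × (0.707 × 6) = 916.3 N/mm → adequate.

f_max ≈ 647 N/mm; adequate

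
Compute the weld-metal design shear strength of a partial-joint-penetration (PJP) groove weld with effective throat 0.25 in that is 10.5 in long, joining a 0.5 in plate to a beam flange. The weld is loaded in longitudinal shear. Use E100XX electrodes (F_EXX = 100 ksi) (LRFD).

φR_n ≈ 118 kip

Effective throat (given) t_e = 0.25 in.
A_we = 0.25 × 10.5 = 2.625 in².
F_nw = 0.6 F_EXX = 60 ksi.
φR_n = 0.75 × 60 × 2.625 = 118.1 kip.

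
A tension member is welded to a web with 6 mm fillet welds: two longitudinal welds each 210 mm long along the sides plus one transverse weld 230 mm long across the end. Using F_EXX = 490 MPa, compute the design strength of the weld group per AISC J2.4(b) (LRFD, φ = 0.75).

t_e = 0.707 × 6 = 4.242 mm.
R_nwl = 0.6 × 490 × 4.242 × 420 × 10⁻³ = 523.8 kN (longitudinal, 2 welds).
R_nwt = 0.6 × 490 × 4.242 × 230 × 10⁻³ = 286.8 kN (transverse, base value).
(i) R_nwl + R_nwt = 810.6 kN; (ii) 0.85 R_nwl + 1.5 R_nwt = 875.5 kN.
R_n = max = 875.5 kN [governs: (ii)]; φR_n = 656.6 kN.

φR_n ≈ 657 kN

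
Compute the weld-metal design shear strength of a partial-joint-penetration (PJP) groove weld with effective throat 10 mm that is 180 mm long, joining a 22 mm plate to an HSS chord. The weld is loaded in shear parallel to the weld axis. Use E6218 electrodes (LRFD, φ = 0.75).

φR_n ≈ 502 kN

E62XX → F_EXX = 620 MPa.
Effective throat (given) t_e = 10 mm.
A_we = 10 × 180 = 1800 mm².
F_nw = 0.6 F_EXX = 372 MPa.
φR_n = 0.75 × 372 × 1800 × 10⁻³ = 502.2 kN.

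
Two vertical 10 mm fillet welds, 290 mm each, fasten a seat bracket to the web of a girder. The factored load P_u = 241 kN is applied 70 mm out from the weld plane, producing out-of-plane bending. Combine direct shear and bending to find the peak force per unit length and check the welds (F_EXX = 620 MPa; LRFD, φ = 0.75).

L_w = 2 × 290 = 580 mm; section modulus (unit throat) S = 2 × L²/6 = 28030 mm².
Direct shear f_v = P/L_w = 241×10³/580 = 415.5 N/mm.
Moment M = P × e = 241×10³ × 70 = 16870000 N·mm; bending f_b = M/S = 601.8 N/mm.
f_max = √(f_v² + f_b²) = √(415.5² + 601.8²) = 731.3 N/mm.
φr_n = 0.75 × 0.6 × 620 × (0.707 × 10) = 1973 N/mm → adequate.

f_max ≈ 731 N/mm; adequate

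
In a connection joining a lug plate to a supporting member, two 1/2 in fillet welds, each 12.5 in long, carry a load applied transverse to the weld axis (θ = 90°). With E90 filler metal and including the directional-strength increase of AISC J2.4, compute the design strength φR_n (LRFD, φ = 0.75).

E90XX → F_EXX = 90 ksi.
t_e = 0.707 × 0.5 = 0.3535 in; A_we = 0.3535 × 25 = 8.838 in².
Directional factor: 1.0 + 0.5 sin^1.5(90°) = 1.5.
F_nw = 0.6 × 90 × 1.5 = 81 ksi.
φR_n = 0.75 × 81 × 8.838 = 536.9 kip.

φR_n ≈ 537 kip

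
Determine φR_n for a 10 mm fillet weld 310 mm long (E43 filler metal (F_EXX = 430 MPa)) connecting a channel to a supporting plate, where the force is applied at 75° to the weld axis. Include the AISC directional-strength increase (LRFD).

φR_n ≈ 625 kN

t_e = 0.707 × 10 = 7.07 mm; A_we = 7.07 × 310 = 2192 mm².
Directional factor: 1.0 + 0.5 sin^1.5(75°) = 1.475.
F_nw = 0.6 × 430 × 1.475 = 380.5 MPa.
φR_n = 0.75 × 380.5 × 2192 × 10⁻³ = 625.4 kN.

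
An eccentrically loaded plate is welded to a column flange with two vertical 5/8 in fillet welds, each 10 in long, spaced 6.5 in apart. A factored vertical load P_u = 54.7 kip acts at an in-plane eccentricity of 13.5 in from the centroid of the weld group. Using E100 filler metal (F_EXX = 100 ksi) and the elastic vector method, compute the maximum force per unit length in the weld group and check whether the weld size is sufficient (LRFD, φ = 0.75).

f_max ≈ 13.3 kip/in; adequate

Total weld length L_w = 20 in. Treat welds as unit-width lines.
Polar moment about centroid: J = 2[d³/12 + d(b/2)²] = 2[10³/12 + 10×3.25²] = 377.9 in³.
Direct shear f_v = P/L_w = 54.7 / 20 = 2.735 kip/in (vertical).
Torsion M = P·e = 54.7 × 13.5 = 738.45 kip·in.
Critical point at (x, y) = (3.25, 5) from centroid. f_tx = M·y/J = 9.77 kip/in; f_ty = M·x/J = 6.351 kip/in.
Resultant f_max = √[f_tx² + (f_v + f_ty)²] = √[9.77² + (2.735 + 6.351)²] = 13.34 kip/in.
Capacity per unit length: φr_n = 0.75 × 0.6 × 100 × (0.707 × 0.625) = 19.88 kip/in.
13.34 ≤ 19.88 → adequate.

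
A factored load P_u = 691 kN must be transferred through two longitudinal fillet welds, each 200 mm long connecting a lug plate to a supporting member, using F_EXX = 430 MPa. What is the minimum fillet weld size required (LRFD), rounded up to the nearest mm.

Total weld length L = 400 mm.
Required throat t_e = P_u / (φ × 0.6 F_EXX × L) = 691 / (0.75 × 0.6 × 430 × 400 × 10⁻³) = 8.928 mm.
Required leg w = t_e / 0.707 = 12.63 mm → use 13 mm.

w = 13 mm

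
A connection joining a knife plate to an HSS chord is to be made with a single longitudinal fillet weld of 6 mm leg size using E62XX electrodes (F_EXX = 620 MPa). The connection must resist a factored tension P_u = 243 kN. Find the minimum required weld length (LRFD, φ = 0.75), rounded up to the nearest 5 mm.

L = 210 mm

Throat t_e = 0.707 × 6 = 4.242 mm.
φr_n = 0.75 × 0.6 × 620 × 4.242 × 10⁻³ = 1.184 kN/mm.
L_req = P_u / φr_n = 243 / 1.184 = 205.3 mm total.
Round up → use L = 210 mm.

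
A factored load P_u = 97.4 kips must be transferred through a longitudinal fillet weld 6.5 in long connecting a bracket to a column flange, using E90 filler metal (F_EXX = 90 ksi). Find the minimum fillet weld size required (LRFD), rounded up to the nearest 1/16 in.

w = 9/16 in

Total weld length L = 6.5 in.
Required throat t_e = P_u / (φ × 0.6 F_EXX × L) = 97.4 / (0.75 × 0.6 × 90 × 6.5) = 0.37 in.
Required leg w = t_e / 0.707 = 0.5233 in → use 9/16 in.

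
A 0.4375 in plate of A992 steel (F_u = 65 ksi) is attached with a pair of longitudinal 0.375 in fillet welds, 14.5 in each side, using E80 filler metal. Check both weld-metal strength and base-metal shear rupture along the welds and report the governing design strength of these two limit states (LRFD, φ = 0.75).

φR_n ≈ 277 kips (weld metal governs)

E80XX → F_EXX = 80 ksi.
t_e = 0.707 × 0.375 = 0.2651 in; L = 29 in.
Weld metal: φR_n = 0.75 × 0.6 × 80 × 0.2651 × 29 = 276.8 kips.
Base metal (shear rupture): φR_n = 0.75 × 0.6 × 65 × 0.4375 × 29 = 371.1 kips.
Governing: weld metal.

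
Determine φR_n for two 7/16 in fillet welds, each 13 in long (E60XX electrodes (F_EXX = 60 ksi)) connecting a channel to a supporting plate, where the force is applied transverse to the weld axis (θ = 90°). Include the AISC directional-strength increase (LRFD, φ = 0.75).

φR_n ≈ 326 kips

t_e = 0.707 × 0.4375 = 0.3093 in; A_we = 0.3093 × 26 = 8.042 in².
Directional factor: 1.0 + 0.5 sin^1.5(90°) = 1.5.
F_nw = 0.6 × 60 × 1.5 = 54 ksi.
φR_n = 0.75 × 54 × 8.042 = 325.7 kips.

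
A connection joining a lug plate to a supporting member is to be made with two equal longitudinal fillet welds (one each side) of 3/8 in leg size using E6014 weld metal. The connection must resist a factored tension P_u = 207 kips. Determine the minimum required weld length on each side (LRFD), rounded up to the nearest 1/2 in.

L = 14.5 in on each side

E60XX → F_EXX = 60 ksi.
Throat t_e = 0.707 × 0.375 = 0.2651 in.
φr_n = 0.75 × 0.6 × 60 × 0.2651 = 7.158 kips/in.
L_req = P_u / φr_n = 207 / 7.158 = 28.92 in total.
Per side: 28.92 / 2 = 14.46 in.
Round up → use L = 14.5 in on each side.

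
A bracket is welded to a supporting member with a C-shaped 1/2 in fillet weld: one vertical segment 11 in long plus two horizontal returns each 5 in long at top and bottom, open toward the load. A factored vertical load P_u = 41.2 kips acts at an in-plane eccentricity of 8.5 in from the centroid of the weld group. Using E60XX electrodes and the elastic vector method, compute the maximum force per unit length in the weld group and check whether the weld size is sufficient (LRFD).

E60XX → F_EXX = 60 ksi.
Total weld length L_w = 21 in. Treat welds as unit-width lines.
Centroid: x̄ = 2×5×2.5 / 21 = 1.19 in from the vertical weld.
Polar moment about centroid: J = I_x + I_y = [11³/12 + 2×5×5.5²] + [11×1.19² + 2(5³/12 + 5×1.31²)] = 467 in³.
Direct shear f_v = P/L_w = 41.2 / 21 = 1.962 kip/in (vertical).
Torsion M = P·e = 41.2 × 8.5 = 350.2 kip·in.
Critical point at (x, y) = (3.81, 5.5) from centroid. f_tx = M·y/J = 4.125 kip/in; f_ty = M·x/J = 2.857 kip/in.
Resultant f_max = √[f_tx² + (f_v + f_ty)²] = √[4.125² + (1.962 + 2.857)²] = 6.343 kip/in.
Capacity per unit length: φr_n = 0.75 × 0.6 × 60 × (0.707 × 0.5) = 9.544 kip/in.
6.343 ≤ 9.544 → adequate.

f_max ≈ 6.34 kip/in; adequate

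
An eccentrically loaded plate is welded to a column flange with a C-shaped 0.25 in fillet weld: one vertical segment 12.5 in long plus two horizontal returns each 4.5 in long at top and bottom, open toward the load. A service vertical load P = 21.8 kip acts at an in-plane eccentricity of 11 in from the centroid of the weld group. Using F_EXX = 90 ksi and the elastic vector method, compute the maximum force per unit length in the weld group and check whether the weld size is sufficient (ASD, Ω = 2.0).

f_max ≈ 3.71 kip/in; adequate

Total weld length L_w = 21.5 in. Treat welds as unit-width lines.
Centroid: x̄ = 2×4.5×2.25 / 21.5 = 0.9419 in from the vertical weld.
Polar moment about centroid: J = I_x + I_y = [12.5³/12 + 2×4.5×6.25²] + [12.5×0.9419² + 2(4.5³/12 + 4.5×1.308²)] = 556 in³.
Direct shear f_v = P/L_w = 21.8 / 21.5 = 1.014 kip/in (vertical).
Torsion M = P·e = 21.8 × 11 = 239.8 kip·in.
Critical point at (x, y) = (3.558, 6.25) from centroid. f_tx = M·y/J = 2.696 kip/in; f_ty = M·x/J = 1.535 kip/in.
Resultant f_max = √[f_tx² + (f_v + f_ty)²] = √[2.696² + (1.014 + 1.535)²] = 3.71 kip/in.
Capacity per unit length: r_n/Ω = (1/2.0) × 0.6 × 90 × (0.707 × 0.25) = 4.772 kip/in.
3.71 ≤ 4.772 → adequate.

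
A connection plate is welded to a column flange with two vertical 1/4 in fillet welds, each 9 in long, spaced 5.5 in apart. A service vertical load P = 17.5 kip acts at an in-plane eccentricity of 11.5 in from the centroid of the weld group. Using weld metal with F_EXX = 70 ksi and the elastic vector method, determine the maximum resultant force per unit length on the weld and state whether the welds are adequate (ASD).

Total weld length L_w = 18 in. Treat welds as unit-width lines.
Polar moment about centroid: J = 2[d³/12 + d(b/2)²] = 2[9³/12 + 9×2.75²] = 257.6 in³.
Direct shear f_v = P/L_w = 17.5 / 18 = 0.9722 kip/in (vertical).
Torsion M = P·e = 17.5 × 11.5 = 201.25 kip·in.
Critical point at (x, y) = (2.75, 4.5) from centroid. f_tx = M·y/J = 3.515 kip/in; f_ty = M·x/J = 2.148 kip/in.
Resultant f_max = √[f_tx² + (f_v + f_ty)²] = √[3.515² + (0.9722 + 2.148)²] = 4.7 kip/in.
Capacity per unit length: r_n/Ω = (1/2.0) × 0.6 × 70 × (0.707 × 0.25) = 3.712 kip/in.
4.7 > 3.712 → NOT adequate.

f_max ≈ 4.7 kip/in; NOT adequate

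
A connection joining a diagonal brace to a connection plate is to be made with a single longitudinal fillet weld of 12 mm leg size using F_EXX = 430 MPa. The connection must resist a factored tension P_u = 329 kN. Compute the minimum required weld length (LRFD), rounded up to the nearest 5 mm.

Throat t_e = 0.707 × 12 = 8.484 mm.
φr_n = 0.75 × 0.6 × 430 × 8.484 × 10⁻³ = 1.642 kN/mm.
L_req = P_u / φr_n = 329 / 1.642 = 200.4 mm total.
Round up → use L = 205 mm.

L = 205 mm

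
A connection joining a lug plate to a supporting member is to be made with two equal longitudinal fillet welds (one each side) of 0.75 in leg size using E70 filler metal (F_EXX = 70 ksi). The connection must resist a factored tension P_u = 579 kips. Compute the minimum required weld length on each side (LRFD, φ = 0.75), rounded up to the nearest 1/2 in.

L = 17.5 in on each side

Throat t_e = 0.707 × 0.75 = 0.5302 in.
φr_n = 0.75 × 0.6 × 70 × 0.5302 = 16.7 kips/in.
L_req = P_u / φr_n = 579 / 16.7 = 34.66 in total.
Per side: 34.66 / 2 = 17.33 in.
Round up → use L = 17.5 in on each side.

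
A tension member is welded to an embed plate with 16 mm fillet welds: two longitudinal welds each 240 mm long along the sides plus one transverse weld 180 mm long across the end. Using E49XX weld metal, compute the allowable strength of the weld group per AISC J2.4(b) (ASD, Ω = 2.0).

R_n/Ω ≈ 1130 kN

E49XX → F_EXX = 490 MPa.
t_e = 0.707 × 16 = 11.31 mm.
R_nwl = 0.6 × 490 × 11.31 × 480 × 10⁻³ = 1596 kN (longitudinal, 2 welds).
R_nwt = 0.6 × 490 × 11.31 × 180 × 10⁻³ = 598.6 kN (transverse, base value).
(i) R_nwl + R_nwt = 2195 kN; (ii) 0.85 R_nwl + 1.5 R_nwt = 2255 kN.
R_n = max = 2255 kN [governs: (ii)]; R_n/Ω = 1127 kN.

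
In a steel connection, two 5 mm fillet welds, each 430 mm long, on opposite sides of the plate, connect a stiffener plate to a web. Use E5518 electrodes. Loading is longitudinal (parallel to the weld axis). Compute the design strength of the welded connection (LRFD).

E55XX → F_EXX = 550 MPa.
Effective throat t_e = 0.707 × 5 = 3.535 mm.
Total length L = 860 mm; A_we = 3.535 × 860 = 3040 mm².
F_nw = 0.6 F_EXX = 0.6 × 550 = 330 MPa.
φR_n = 0.75 × 330 × 3040 × 10⁻³ = 752.4 kN.

φR_n ≈ 752 kN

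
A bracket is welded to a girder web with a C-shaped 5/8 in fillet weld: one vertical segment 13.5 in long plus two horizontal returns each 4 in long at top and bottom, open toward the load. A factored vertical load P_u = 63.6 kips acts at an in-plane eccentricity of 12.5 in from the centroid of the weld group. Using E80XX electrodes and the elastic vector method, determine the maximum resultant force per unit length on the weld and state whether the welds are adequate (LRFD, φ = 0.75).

E80XX → F_EXX = 80 ksi.
Total weld length L_w = 21.5 in. Treat welds as unit-width lines.
Centroid: x̄ = 2×4×2 / 21.5 = 0.7442 in from the vertical weld.
Polar moment about centroid: J = I_x + I_y = [13.5³/12 + 2×4×6.75²] + [13.5×0.7442² + 2(4³/12 + 4×1.256²)] = 600.3 in³.
Direct shear f_v = P/L_w = 63.6 / 21.5 = 2.958 kip/in (vertical).
Torsion M = P·e = 63.6 × 12.5 = 795 kip·in.
Critical point at (x, y) = (3.256, 6.75) from centroid. f_tx = M·y/J = 8.939 kip/in; f_ty = M·x/J = 4.312 kip/in.
Resultant f_max = √[f_tx² + (f_v + f_ty)²] = √[8.939² + (2.958 + 4.312)²] = 11.52 kip/in.
Capacity per unit length: φr_n = 0.75 × 0.6 × 80 × (0.707 × 0.625) = 15.91 kip/in.
11.52 ≤ 15.91 → adequate.

f_max ≈ 11.5 kip/in; adequate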